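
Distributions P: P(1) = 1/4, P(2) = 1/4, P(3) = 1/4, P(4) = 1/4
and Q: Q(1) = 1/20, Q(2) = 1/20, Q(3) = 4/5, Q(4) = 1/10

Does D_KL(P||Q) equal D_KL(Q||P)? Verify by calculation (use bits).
D_KL(P||Q) = 1.0719 bits, D_KL(Q||P) = 0.9781 bits. No — D_KL(P||Q) ≠ D_KL(Q||P) for this pair.

D_KL(P||Q) = Σ P(x) log₂(P(x)/Q(x))

Computing term by term:
  P(1)·log₂(P(1)/Q(1)) = (1/4)·log₂((1/4)/(1/20)) = 0.58048
  P(2)·log₂(P(2)/Q(2)) = (1/4)·log₂((1/4)/(1/20)) = 0.58048
  P(3)·log₂(P(3)/Q(3)) = (1/4)·log₂((1/4)/(4/5)) = -0.41952
  P(4)·log₂(P(4)/Q(4)) = (1/4)·log₂((1/4)/(1/10)) = 0.33048

D_KL(P||Q) = 0.58048 + 0.58048 - 0.41952 + 0.33048 = 1.07192 ≈ 1.0719 bits

D_KL(Q||P) = Σ Q(x) log₂(Q(x)/P(x))

Computing term by term:
  Q(1)·log₂(Q(1)/P(1)) = (1/20)·log₂((1/20)/(1/4)) = -0.11610
  Q(2)·log₂(Q(2)/P(2)) = (1/20)·log₂((1/20)/(1/4)) = -0.11610
  Q(3)·log₂(Q(3)/P(3)) = (4/5)·log₂((4/5)/(1/4)) = 1.34246
  Q(4)·log₂(Q(4)/P(4)) = (1/10)·log₂((1/10)/(1/4)) = -0.13219

D_KL(Q||P) = -0.11610 - 0.11610 + 1.34246 - 0.13219 = 0.97807 ≈ 0.9781 bits

These are NOT equal (difference: 0.0938 bits). KL divergence is asymmetric: D_KL(P||Q) ≠ D_KL(Q||P) in general.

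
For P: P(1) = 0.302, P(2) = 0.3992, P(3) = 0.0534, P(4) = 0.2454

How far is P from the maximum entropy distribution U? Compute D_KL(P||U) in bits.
0.2264 bits

U(i) = 1/4 for all i

D_KL(P||U) = Σ P(x) log₂(P(x) / (1/4))
           = Σ P(x) log₂(P(x)) + log₂(4)
           = log₂(4) - H(P)

H(P) = -Σ P(x) log₂(P(x)):
  -P(1)·log₂(P(1)) = -(0.302)·log₂(0.302) = 0.52167
  -P(2)·log₂(P(2)) = -(0.3992)·log₂(0.3992) = 0.52887
  -P(3)·log₂(P(3)) = -(0.0534)·log₂(0.0534) = 0.22572
  -P(4)·log₂(P(4)) = -(0.2454)·log₂(0.2454) = 0.49737
H(P) = 0.52167 + 0.52887 + 0.22572 + 0.49737 = 1.77363 bits

log₂(4) = 2.00000 bits

D_KL(P||U) = 2.00000 - 1.77363 = 0.22637 ≈ 0.2264 bits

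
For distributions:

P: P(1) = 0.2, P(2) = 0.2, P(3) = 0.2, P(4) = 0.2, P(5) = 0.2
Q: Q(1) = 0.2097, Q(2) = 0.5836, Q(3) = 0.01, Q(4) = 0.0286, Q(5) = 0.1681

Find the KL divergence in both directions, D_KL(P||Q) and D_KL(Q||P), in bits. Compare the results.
D_KL(P||Q) = 1.1530 bits, D_KL(Q||P) = 0.7504 bits. D_KL(P||Q) is larger than D_KL(Q||P) by 0.4026 bits; the two directions differ.

D_KL(P||Q) = Σ P(x) log₂(P(x)/Q(x))

Computing term by term:
  P(1)·log₂(P(1)/Q(1)) = 0.2·log₂(0.2/0.2097) = -0.01367
  P(2)·log₂(P(2)/Q(2)) = 0.2·log₂(0.2/0.5836) = -0.30900
  P(3)·log₂(P(3)/Q(3)) = 0.2·log₂(0.2/0.01) = 0.86439
  P(4)·log₂(P(4)/Q(4)) = 0.2·log₂(0.2/0.0286) = 0.56118
  P(5)·log₂(P(5)/Q(5)) = 0.2·log₂(0.2/0.1681) = 0.05014

D_KL(P||Q) = -0.01367 - 0.30900 + 0.86439 + 0.56118 + 0.05014 = 1.15304 ≈ 1.1530 bits

D_KL(Q||P) = Σ Q(x) log₂(Q(x)/P(x))

Computing term by term:
  Q(1)·log₂(Q(1)/P(1)) = 0.2097·log₂(0.2097/0.2) = 0.01433
  Q(2)·log₂(Q(2)/P(2)) = 0.5836·log₂(0.5836/0.2) = 0.90165
  Q(3)·log₂(Q(3)/P(3)) = 0.01·log₂(0.01/0.2) = -0.04322
  Q(4)·log₂(Q(4)/P(4)) = 0.0286·log₂(0.0286/0.2) = -0.08025
  Q(5)·log₂(Q(5)/P(5)) = 0.1681·log₂(0.1681/0.2) = -0.04214

D_KL(Q||P) = 0.01433 + 0.90165 - 0.04322 - 0.08025 - 0.04214 = 0.75037 ≈ 0.7504 bits

These are NOT equal (difference: 0.4026 bits). KL divergence is asymmetric: D_KL(P||Q) ≠ D_KL(Q||P) in general.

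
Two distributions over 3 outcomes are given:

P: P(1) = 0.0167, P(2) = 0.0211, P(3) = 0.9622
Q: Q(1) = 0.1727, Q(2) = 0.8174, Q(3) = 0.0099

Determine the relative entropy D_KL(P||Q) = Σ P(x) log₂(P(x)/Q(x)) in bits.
6.1856 bits

D_KL(P||Q) = Σ P(x) log₂(P(x)/Q(x))

Computing term by term:
  P(1)·log₂(P(1)/Q(1)) = 0.0167·log₂(0.0167/0.1727) = -0.05628
  P(2)·log₂(P(2)/Q(2)) = 0.0211·log₂(0.0211/0.8174) = -0.11132
  P(3)·log₂(P(3)/Q(3)) = 0.9622·log₂(0.9622/0.0099) = 6.35318

D_KL(P||Q) = -0.05628 - 0.11132 + 6.35318 = 6.18558 ≈ 6.1856 bits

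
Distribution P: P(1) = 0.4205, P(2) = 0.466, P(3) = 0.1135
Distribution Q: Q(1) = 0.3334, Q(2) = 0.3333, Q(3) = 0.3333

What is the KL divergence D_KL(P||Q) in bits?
0.1897 bits

D_KL(P||Q) = Σ P(x) log₂(P(x)/Q(x))

Computing term by term:
  P(1)·log₂(P(1)/Q(1)) = 0.4205·log₂(0.4205/0.3334) = 0.14081
  P(2)·log₂(P(2)/Q(2)) = 0.466·log₂(0.466/0.3333) = 0.22532
  P(3)·log₂(P(3)/Q(3)) = 0.1135·log₂(0.1135/0.3333) = -0.17639

D_KL(P||Q) = 0.14081 + 0.22532 - 0.17639 = 0.18974 ≈ 0.1897 bits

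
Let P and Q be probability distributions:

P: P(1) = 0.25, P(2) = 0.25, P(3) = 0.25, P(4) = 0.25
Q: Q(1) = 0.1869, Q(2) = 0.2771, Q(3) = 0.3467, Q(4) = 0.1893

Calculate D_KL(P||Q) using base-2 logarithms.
0.0502 bits

D_KL(P||Q) = Σ P(x) log₂(P(x)/Q(x))

Computing term by term:
  P(1)·log₂(P(1)/Q(1)) = 0.25·log₂(0.25/0.1869) = 0.10492
  P(2)·log₂(P(2)/Q(2)) = 0.25·log₂(0.25/0.2771) = -0.03712
  P(3)·log₂(P(3)/Q(3)) = 0.25·log₂(0.25/0.3467) = -0.11794
  P(4)·log₂(P(4)/Q(4)) = 0.25·log₂(0.25/0.1893) = 0.10031

D_KL(P||Q) = 0.10492 - 0.03712 - 0.11794 + 0.10031 = 0.05017 ≈ 0.0502 bits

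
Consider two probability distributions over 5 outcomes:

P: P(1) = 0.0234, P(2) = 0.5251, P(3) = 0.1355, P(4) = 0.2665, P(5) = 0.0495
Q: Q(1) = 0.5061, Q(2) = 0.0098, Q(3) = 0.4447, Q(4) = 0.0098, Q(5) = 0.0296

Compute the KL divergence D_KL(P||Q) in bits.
3.9866 bits

D_KL(P||Q) = Σ P(x) log₂(P(x)/Q(x))

Computing term by term:
  P(1)·log₂(P(1)/Q(1)) = 0.0234·log₂(0.0234/0.5061) = -0.10378
  P(2)·log₂(P(2)/Q(2)) = 0.5251·log₂(0.5251/0.0098) = 3.01600
  P(3)·log₂(P(3)/Q(3)) = 0.1355·log₂(0.1355/0.4447) = -0.23232
  P(4)·log₂(P(4)/Q(4)) = 0.2665·log₂(0.2665/0.0098) = 1.26993
  P(5)·log₂(P(5)/Q(5)) = 0.0495·log₂(0.0495/0.0296) = 0.03672

D_KL(P||Q) = -0.10378 + 3.01600 - 0.23232 + 1.26993 + 0.03672 = 3.98655 ≈ 3.9866 bits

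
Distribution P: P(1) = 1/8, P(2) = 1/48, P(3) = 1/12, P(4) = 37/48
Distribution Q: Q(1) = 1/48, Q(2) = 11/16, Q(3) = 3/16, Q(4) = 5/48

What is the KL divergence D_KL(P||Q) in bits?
2.3463 bits

D_KL(P||Q) = Σ P(x) log₂(P(x)/Q(x))

Computing term by term:
  P(1)·log₂(P(1)/Q(1)) = (1/8)·log₂((1/8)/(1/48)) = 0.32312
  P(2)·log₂(P(2)/Q(2)) = (1/48)·log₂((1/48)/(11/16)) = -0.10509
  P(3)·log₂(P(3)/Q(3)) = (1/12)·log₂((1/12)/(3/16)) = -0.09749
  P(4)·log₂(P(4)/Q(4)) = (37/48)·log₂((37/48)/(5/48)) = 2.22580

D_KL(P||Q) = 0.32312 - 0.10509 - 0.09749 + 2.22580 = 2.34634 ≈ 2.3463 bits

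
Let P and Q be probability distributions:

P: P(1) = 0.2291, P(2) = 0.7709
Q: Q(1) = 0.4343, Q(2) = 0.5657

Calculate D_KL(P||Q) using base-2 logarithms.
0.1328 bits

D_KL(P||Q) = Σ P(x) log₂(P(x)/Q(x))

Computing term by term:
  P(1)·log₂(P(1)/Q(1)) = 0.2291·log₂(0.2291/0.4343) = -0.21139
  P(2)·log₂(P(2)/Q(2)) = 0.7709·log₂(0.7709/0.5657) = 0.34421

D_KL(P||Q) = -0.21139 + 0.34421 = 0.13282 ≈ 0.1328 bits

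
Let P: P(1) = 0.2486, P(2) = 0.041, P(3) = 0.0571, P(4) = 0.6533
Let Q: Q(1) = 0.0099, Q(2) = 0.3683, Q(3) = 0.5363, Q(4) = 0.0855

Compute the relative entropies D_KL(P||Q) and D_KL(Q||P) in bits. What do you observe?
D_KL(P||Q) = 2.7583 bits, D_KL(Q||P) = 2.6026 bits. The two directions give different values (D_KL(P||Q) exceeds D_KL(Q||P) by 0.1557 bits): KL divergence is asymmetric.

D_KL(P||Q) = Σ P(x) log₂(P(x)/Q(x))

Computing term by term:
  P(1)·log₂(P(1)/Q(1)) = 0.2486·log₂(0.2486/0.0099) = 1.15605
  P(2)·log₂(P(2)/Q(2)) = 0.041·log₂(0.041/0.3683) = -0.12985
  P(3)·log₂(P(3)/Q(3)) = 0.0571·log₂(0.0571/0.5363) = -0.18452
  P(4)·log₂(P(4)/Q(4)) = 0.6533·log₂(0.6533/0.0855) = 1.91662

D_KL(P||Q) = 1.15605 - 0.12985 - 0.18452 + 1.91662 = 2.75830 ≈ 2.7583 bits

D_KL(Q||P) = Σ Q(x) log₂(Q(x)/P(x))

Computing term by term:
  Q(1)·log₂(Q(1)/P(1)) = 0.0099·log₂(0.0099/0.2486) = -0.04604
  Q(2)·log₂(Q(2)/P(2)) = 0.3683·log₂(0.3683/0.041) = 1.16647
  Q(3)·log₂(Q(3)/P(3)) = 0.5363·log₂(0.5363/0.0571) = 1.73304
  Q(4)·log₂(Q(4)/P(4)) = 0.0855·log₂(0.0855/0.6533) = -0.25084

D_KL(Q||P) = -0.04604 + 1.16647 + 1.73304 - 0.25084 = 2.60263 ≈ 2.6026 bits

These are NOT equal (difference: 0.1557 bits). KL divergence is asymmetric: D_KL(P||Q) ≠ D_KL(Q||P) in general.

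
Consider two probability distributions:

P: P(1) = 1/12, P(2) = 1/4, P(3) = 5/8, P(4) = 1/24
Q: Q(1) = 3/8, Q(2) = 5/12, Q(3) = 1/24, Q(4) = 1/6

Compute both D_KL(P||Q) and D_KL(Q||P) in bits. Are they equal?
D_KL(P||Q) = 1.9934 bits, D_KL(Q||P) = 1.2913 bits. No, they are not equal.

D_KL(P||Q) = Σ P(x) log₂(P(x)/Q(x))

Computing term by term:
  P(1)·log₂(P(1)/Q(1)) = (1/12)·log₂((1/12)/(3/8)) = -0.18083
  P(2)·log₂(P(2)/Q(2)) = (1/4)·log₂((1/4)/(5/12)) = -0.18424
  P(3)·log₂(P(3)/Q(3)) = (5/8)·log₂((5/8)/(1/24)) = 2.44181
  P(4)·log₂(P(4)/Q(4)) = (1/24)·log₂((1/24)/(1/6)) = -0.08333

D_KL(P||Q) = -0.18083 - 0.18424 + 2.44181 - 0.08333 = 1.99341 ≈ 1.9934 bits

D_KL(Q||P) = Σ Q(x) log₂(Q(x)/P(x))

Computing term by term:
  Q(1)·log₂(Q(1)/P(1)) = (3/8)·log₂((3/8)/(1/12)) = 0.81372
  Q(2)·log₂(Q(2)/P(2)) = (5/12)·log₂((5/12)/(1/4)) = 0.30707
  Q(3)·log₂(Q(3)/P(3)) = (1/24)·log₂((1/24)/(5/8)) = -0.16279
  Q(4)·log₂(Q(4)/P(4)) = (1/6)·log₂((1/6)/(1/24)) = 0.33333

D_KL(Q||P) = 0.81372 + 0.30707 - 0.16279 + 0.33333 = 1.29133 ≈ 1.2913 bits

These are NOT equal (difference: 0.7021 bits). KL divergence is asymmetric: D_KL(P||Q) ≠ D_KL(Q||P) in general.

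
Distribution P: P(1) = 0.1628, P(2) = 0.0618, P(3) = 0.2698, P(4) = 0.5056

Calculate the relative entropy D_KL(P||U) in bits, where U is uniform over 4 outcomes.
0.3180 bits

U(i) = 1/4 for all i

D_KL(P||U) = Σ P(x) log₂(P(x) / (1/4))
           = Σ P(x) log₂(P(x)) + log₂(4)
           = log₂(4) - H(P)

H(P) = -Σ P(x) log₂(P(x)):
  -P(1)·log₂(P(1)) = -(0.1628)·log₂(0.1628) = 0.42635
  -P(2)·log₂(P(2)) = -(0.0618)·log₂(0.0618) = 0.24820
  -P(3)·log₂(P(3)) = -(0.2698)·log₂(0.2698) = 0.50993
  -P(4)·log₂(P(4)) = -(0.5056)·log₂(0.5056) = 0.49748
H(P) = 0.42635 + 0.24820 + 0.50993 + 0.49748 = 1.68196 bits

log₂(4) = 2.00000 bits

D_KL(P||U) = 2.00000 - 1.68196 = 0.31804 ≈ 0.3180 bits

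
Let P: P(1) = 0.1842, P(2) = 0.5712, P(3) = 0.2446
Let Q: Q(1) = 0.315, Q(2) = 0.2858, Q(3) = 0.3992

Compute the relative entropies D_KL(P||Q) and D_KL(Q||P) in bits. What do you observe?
D_KL(P||Q) = 0.2552 bits, D_KL(Q||P) = 0.2404 bits. The two directions give different values (D_KL(P||Q) exceeds D_KL(Q||P) by 0.0148 bits): KL divergence is asymmetric.

D_KL(P||Q) = Σ P(x) log₂(P(x)/Q(x))

Computing term by term:
  P(1)·log₂(P(1)/Q(1)) = 0.1842·log₂(0.1842/0.315) = -0.14259
  P(2)·log₂(P(2)/Q(2)) = 0.5712·log₂(0.5712/0.2858) = 0.57062
  P(3)·log₂(P(3)/Q(3)) = 0.2446·log₂(0.2446/0.3992) = -0.17286

D_KL(P||Q) = -0.14259 + 0.57062 - 0.17286 = 0.25517 ≈ 0.2552 bits

D_KL(Q||P) = Σ Q(x) log₂(Q(x)/P(x))

Computing term by term:
  Q(1)·log₂(Q(1)/P(1)) = 0.315·log₂(0.315/0.1842) = 0.24383
  Q(2)·log₂(Q(2)/P(2)) = 0.2858·log₂(0.2858/0.5712) = -0.28551
  Q(3)·log₂(Q(3)/P(3)) = 0.3992·log₂(0.3992/0.2446) = 0.28211

D_KL(Q||P) = 0.24383 - 0.28551 + 0.28211 = 0.24043 ≈ 0.2404 bits

These are NOT equal (difference: 0.0148 bits). KL divergence is asymmetric: D_KL(P||Q) ≠ D_KL(Q||P) in general.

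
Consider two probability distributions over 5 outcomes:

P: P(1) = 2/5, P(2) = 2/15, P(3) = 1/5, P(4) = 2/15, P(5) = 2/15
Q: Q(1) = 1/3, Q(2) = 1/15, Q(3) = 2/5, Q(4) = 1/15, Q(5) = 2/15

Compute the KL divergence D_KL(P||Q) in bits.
0.1719 bits

D_KL(P||Q) = Σ P(x) log₂(P(x)/Q(x))

Computing term by term:
  P(1)·log₂(P(1)/Q(1)) = (2/5)·log₂((2/5)/(1/3)) = 0.10521
  P(2)·log₂(P(2)/Q(2)) = (2/15)·log₂((2/15)/(1/15)) = 0.13333
  P(3)·log₂(P(3)/Q(3)) = (1/5)·log₂((1/5)/(2/5)) = -0.20000
  P(4)·log₂(P(4)/Q(4)) = (2/15)·log₂((2/15)/(1/15)) = 0.13333
  P(5)·log₂(P(5)/Q(5)) = (2/15)·log₂((2/15)/(2/15)) = 0.00000

D_KL(P||Q) = 0.10521 + 0.13333 - 0.20000 + 0.13333 + 0.00000 = 0.17187 ≈ 0.1719 bits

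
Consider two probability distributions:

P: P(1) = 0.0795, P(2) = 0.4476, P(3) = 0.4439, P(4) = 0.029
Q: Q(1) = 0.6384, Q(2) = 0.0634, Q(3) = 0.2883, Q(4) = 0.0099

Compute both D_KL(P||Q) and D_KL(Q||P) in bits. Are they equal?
D_KL(P||Q) = 1.3445 bits, D_KL(Q||P) = 1.5450 bits. No, they are not equal.

D_KL(P||Q) = Σ P(x) log₂(P(x)/Q(x))

Computing term by term:
  P(1)·log₂(P(1)/Q(1)) = 0.0795·log₂(0.0795/0.6384) = -0.23893
  P(2)·log₂(P(2)/Q(2)) = 0.4476·log₂(0.4476/0.0634) = 1.26208
  P(3)·log₂(P(3)/Q(3)) = 0.4439·log₂(0.4439/0.2883) = 0.27640
  P(4)·log₂(P(4)/Q(4)) = 0.029·log₂(0.029/0.0099) = 0.04497

D_KL(P||Q) = -0.23893 + 1.26208 + 0.27640 + 0.04497 = 1.34452 ≈ 1.3445 bits

D_KL(Q||P) = Σ Q(x) log₂(Q(x)/P(x))

Computing term by term:
  Q(1)·log₂(Q(1)/P(1)) = 0.6384·log₂(0.6384/0.0795) = 1.91867
  Q(2)·log₂(Q(2)/P(2)) = 0.0634·log₂(0.0634/0.4476) = -0.17877
  Q(3)·log₂(Q(3)/P(3)) = 0.2883·log₂(0.2883/0.4439) = -0.17951
  Q(4)·log₂(Q(4)/P(4)) = 0.0099·log₂(0.0099/0.029) = -0.01535

D_KL(Q||P) = 1.91867 - 0.17877 - 0.17951 - 0.01535 = 1.54504 ≈ 1.5450 bits

These are NOT equal (difference: 0.2005 bits). KL divergence is asymmetric: D_KL(P||Q) ≠ D_KL(Q||P) in general.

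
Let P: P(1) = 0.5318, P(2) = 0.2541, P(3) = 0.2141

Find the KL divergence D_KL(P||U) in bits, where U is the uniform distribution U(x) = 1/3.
0.1222 bits

U(i) = 1/3 for all i

D_KL(P||U) = Σ P(x) log₂(P(x) / (1/3))
           = Σ P(x) log₂(P(x)) + log₂(3)
           = log₂(3) - H(P)

H(P) = -Σ P(x) log₂(P(x)):
  -P(1)·log₂(P(1)) = -(0.5318)·log₂(0.5318) = 0.48449
  -P(2)·log₂(P(2)) = -(0.2541)·log₂(0.2541) = 0.50224
  -P(3)·log₂(P(3)) = -(0.2141)·log₂(0.2141) = 0.47608
H(P) = 0.48449 + 0.50224 + 0.47608 = 1.46281 bits

log₂(3) = 1.58496 bits

D_KL(P||U) = 1.58496 - 1.46281 = 0.12215 ≈ 0.1222 bits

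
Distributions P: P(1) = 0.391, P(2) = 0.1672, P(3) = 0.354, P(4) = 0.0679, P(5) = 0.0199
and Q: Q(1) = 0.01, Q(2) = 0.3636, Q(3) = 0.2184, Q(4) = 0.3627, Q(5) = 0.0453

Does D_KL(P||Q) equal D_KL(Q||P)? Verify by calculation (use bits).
D_KL(P||Q) = 1.9396 bits, D_KL(Q||P) = 1.1330 bits. No — D_KL(P||Q) ≠ D_KL(Q||P) for this pair.

D_KL(P||Q) = Σ P(x) log₂(P(x)/Q(x))

Computing term by term:
  P(1)·log₂(P(1)/Q(1)) = 0.391·log₂(0.391/0.01) = 2.06804
  P(2)·log₂(P(2)/Q(2)) = 0.1672·log₂(0.1672/0.3636) = -0.18739
  P(3)·log₂(P(3)/Q(3)) = 0.354·log₂(0.354/0.2184) = 0.24666
  P(4)·log₂(P(4)/Q(4)) = 0.0679·log₂(0.0679/0.3627) = -0.16413
  P(5)·log₂(P(5)/Q(5)) = 0.0199·log₂(0.0199/0.0453) = -0.02362

D_KL(P||Q) = 2.06804 - 0.18739 + 0.24666 - 0.16413 - 0.02362 = 1.93956 ≈ 1.9396 bits

D_KL(Q||P) = Σ Q(x) log₂(Q(x)/P(x))

Computing term by term:
  Q(1)·log₂(Q(1)/P(1)) = 0.01·log₂(0.01/0.391) = -0.05289
  Q(2)·log₂(Q(2)/P(2)) = 0.3636·log₂(0.3636/0.1672) = 0.40751
  Q(3)·log₂(Q(3)/P(3)) = 0.2184·log₂(0.2184/0.354) = -0.15218
  Q(4)·log₂(Q(4)/P(4)) = 0.3627·log₂(0.3627/0.0679) = 0.87675
  Q(5)·log₂(Q(5)/P(5)) = 0.0453·log₂(0.0453/0.0199) = 0.05376

D_KL(Q||P) = -0.05289 + 0.40751 - 0.15218 + 0.87675 + 0.05376 = 1.13295 ≈ 1.1330 bits

These are NOT equal (difference: 0.8066 bits). KL divergence is asymmetric: D_KL(P||Q) ≠ D_KL(Q||P) in general.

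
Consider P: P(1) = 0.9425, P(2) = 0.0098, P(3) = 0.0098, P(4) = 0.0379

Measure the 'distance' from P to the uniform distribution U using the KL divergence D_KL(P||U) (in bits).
1.6097 bits

U(i) = 1/4 for all i

D_KL(P||U) = Σ P(x) log₂(P(x) / (1/4))
           = Σ P(x) log₂(P(x)) + log₂(4)
           = log₂(4) - H(P)

H(P) = -Σ P(x) log₂(P(x)):
  -P(1)·log₂(P(1)) = -(0.9425)·log₂(0.9425) = 0.08052
  -P(2)·log₂(P(2)) = -(0.0098)·log₂(0.0098) = 0.06540
  -P(3)·log₂(P(3)) = -(0.0098)·log₂(0.0098) = 0.06540
  -P(4)·log₂(P(4)) = -(0.0379)·log₂(0.0379) = 0.17895
H(P) = 0.08052 + 0.06540 + 0.06540 + 0.17895 = 0.39027 bits

log₂(4) = 2.00000 bits

D_KL(P||U) = 2.00000 - 0.39027 = 1.60973 ≈ 1.6097 bits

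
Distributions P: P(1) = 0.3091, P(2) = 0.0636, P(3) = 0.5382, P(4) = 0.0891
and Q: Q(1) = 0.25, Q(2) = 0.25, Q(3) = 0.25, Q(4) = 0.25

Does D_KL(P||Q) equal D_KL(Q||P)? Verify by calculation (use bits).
D_KL(P||Q) = 0.4318 bits, D_KL(Q||P) = 0.5127 bits. No — D_KL(P||Q) ≠ D_KL(Q||P) for this pair.

D_KL(P||Q) = Σ P(x) log₂(P(x)/Q(x))

Computing term by term:
  P(1)·log₂(P(1)/Q(1)) = 0.3091·log₂(0.3091/0.25) = 0.09463
  P(2)·log₂(P(2)/Q(2)) = 0.0636·log₂(0.0636/0.25) = -0.12560
  P(3)·log₂(P(3)/Q(3)) = 0.5382·log₂(0.5382/0.25) = 0.59536
  P(4)·log₂(P(4)/Q(4)) = 0.0891·log₂(0.0891/0.25) = -0.13262

D_KL(P||Q) = 0.09463 - 0.12560 + 0.59536 - 0.13262 = 0.43177 ≈ 0.4318 bits

D_KL(Q||P) = Σ Q(x) log₂(Q(x)/P(x))

Computing term by term:
  Q(1)·log₂(Q(1)/P(1)) = 0.25·log₂(0.25/0.3091) = -0.07654
  Q(2)·log₂(Q(2)/P(2)) = 0.25·log₂(0.25/0.0636) = 0.49371
  Q(3)·log₂(Q(3)/P(3)) = 0.25·log₂(0.25/0.5382) = -0.27655
  Q(4)·log₂(Q(4)/P(4)) = 0.25·log₂(0.25/0.0891) = 0.37211

D_KL(Q||P) = -0.07654 + 0.49371 - 0.27655 + 0.37211 = 0.51273 ≈ 0.5127 bits

These are NOT equal (difference: 0.0809 bits). KL divergence is asymmetric: D_KL(P||Q) ≠ D_KL(Q||P) in general.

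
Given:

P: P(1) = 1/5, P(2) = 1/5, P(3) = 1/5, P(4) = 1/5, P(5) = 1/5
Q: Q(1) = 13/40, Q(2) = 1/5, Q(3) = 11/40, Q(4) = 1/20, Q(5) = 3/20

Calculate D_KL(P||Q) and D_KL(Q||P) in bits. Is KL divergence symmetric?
D_KL(P||Q) = 0.2510 bits, D_KL(Q||P) = 0.1917 bits. No, KL divergence is not symmetric.

D_KL(P||Q) = Σ P(x) log₂(P(x)/Q(x))

Computing term by term:
  P(1)·log₂(P(1)/Q(1)) = (1/5)·log₂((1/5)/(13/40)) = -0.14009
  P(2)·log₂(P(2)/Q(2)) = (1/5)·log₂((1/5)/(1/5)) = 0.00000
  P(3)·log₂(P(3)/Q(3)) = (1/5)·log₂((1/5)/(11/40)) = -0.09189
  P(4)·log₂(P(4)/Q(4)) = (1/5)·log₂((1/5)/(1/20)) = 0.40000
  P(5)·log₂(P(5)/Q(5)) = (1/5)·log₂((1/5)/(3/20)) = 0.08301

D_KL(P||Q) = -0.14009 + 0.00000 - 0.09189 + 0.40000 + 0.08301 = 0.25103 ≈ 0.2510 bits

D_KL(Q||P) = Σ Q(x) log₂(Q(x)/P(x))

Computing term by term:
  Q(1)·log₂(Q(1)/P(1)) = (13/40)·log₂((13/40)/(1/5)) = 0.22764
  Q(2)·log₂(Q(2)/P(2)) = (1/5)·log₂((1/5)/(1/5)) = 0.00000
  Q(3)·log₂(Q(3)/P(3)) = (11/40)·log₂((11/40)/(1/5)) = 0.12634
  Q(4)·log₂(Q(4)/P(4)) = (1/20)·log₂((1/20)/(1/5)) = -0.10000
  Q(5)·log₂(Q(5)/P(5)) = (3/20)·log₂((3/20)/(1/5)) = -0.06226

D_KL(Q||P) = 0.22764 + 0.00000 + 0.12634 - 0.10000 - 0.06226 = 0.19172 ≈ 0.1917 bits

These are NOT equal (difference: 0.0593 bits). KL divergence is asymmetric: D_KL(P||Q) ≠ D_KL(Q||P) in general.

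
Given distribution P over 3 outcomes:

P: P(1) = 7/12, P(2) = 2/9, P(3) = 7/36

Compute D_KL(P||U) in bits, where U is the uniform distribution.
0.1898 bits

U(i) = 1/3 for all i

D_KL(P||U) = Σ P(x) log₂(P(x) / (1/3))
           = Σ P(x) log₂(P(x)) + log₂(3)
           = log₂(3) - H(P)

H(P) = -Σ P(x) log₂(P(x)):
  -P(1)·log₂(P(1)) = -(7/12)·log₂(7/12) = 0.45360
  -P(2)·log₂(P(2)) = -(2/9)·log₂(2/9) = 0.48221
  -P(3)·log₂(P(3)) = -(7/36)·log₂(7/36) = 0.45939
H(P) = 0.45360 + 0.48221 + 0.45939 = 1.39520 bits

log₂(3) = 1.58496 bits

D_KL(P||U) = 1.58496 - 1.39520 = 0.18976 ≈ 0.1898 bits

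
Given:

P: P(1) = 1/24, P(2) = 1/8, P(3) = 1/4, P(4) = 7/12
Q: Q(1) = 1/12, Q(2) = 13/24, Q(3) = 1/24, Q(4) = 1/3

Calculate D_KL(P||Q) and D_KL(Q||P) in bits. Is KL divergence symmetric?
D_KL(P||Q) = 0.8111 bits, D_KL(Q||P) = 0.8524 bits. No, KL divergence is not symmetric.

D_KL(P||Q) = Σ P(x) log₂(P(x)/Q(x))

Computing term by term:
  P(1)·log₂(P(1)/Q(1)) = (1/24)·log₂((1/24)/(1/12)) = -0.04167
  P(2)·log₂(P(2)/Q(2)) = (1/8)·log₂((1/8)/(13/24)) = -0.26443
  P(3)·log₂(P(3)/Q(3)) = (1/4)·log₂((1/4)/(1/24)) = 0.64624
  P(4)·log₂(P(4)/Q(4)) = (7/12)·log₂((7/12)/(1/3)) = 0.47096

D_KL(P||Q) = -0.04167 - 0.26443 + 0.64624 + 0.47096 = 0.81110 ≈ 0.8111 bits

D_KL(Q||P) = Σ Q(x) log₂(Q(x)/P(x))

Computing term by term:
  Q(1)·log₂(Q(1)/P(1)) = (1/12)·log₂((1/12)/(1/24)) = 0.08333
  Q(2)·log₂(Q(2)/P(2)) = (13/24)·log₂((13/24)/(1/8)) = 1.14588
  Q(3)·log₂(Q(3)/P(3)) = (1/24)·log₂((1/24)/(1/4)) = -0.10771
  Q(4)·log₂(Q(4)/P(4)) = (1/3)·log₂((1/3)/(7/12)) = -0.26912

D_KL(Q||P) = 0.08333 + 1.14588 - 0.10771 - 0.26912 = 0.85238 ≈ 0.8524 bits

These are NOT equal (difference: 0.0413 bits). KL divergence is asymmetric: D_KL(P||Q) ≠ D_KL(Q||P) in general.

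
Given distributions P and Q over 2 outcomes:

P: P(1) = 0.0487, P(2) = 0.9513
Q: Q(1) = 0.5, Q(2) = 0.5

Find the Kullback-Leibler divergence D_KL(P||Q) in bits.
0.7192 bits

D_KL(P||Q) = Σ P(x) log₂(P(x)/Q(x))

Computing term by term:
  P(1)·log₂(P(1)/Q(1)) = 0.0487·log₂(0.0487/0.5) = -0.16363
  P(2)·log₂(P(2)/Q(2)) = 0.9513·log₂(0.9513/0.5) = 0.88278

D_KL(P||Q) = -0.16363 + 0.88278 = 0.71915 ≈ 0.7192 bits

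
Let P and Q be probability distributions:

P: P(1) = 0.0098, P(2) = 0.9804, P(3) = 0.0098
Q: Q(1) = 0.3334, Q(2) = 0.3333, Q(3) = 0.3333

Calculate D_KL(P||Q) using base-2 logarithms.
1.4263 bits

D_KL(P||Q) = Σ P(x) log₂(P(x)/Q(x))

Computing term by term:
  P(1)·log₂(P(1)/Q(1)) = 0.0098·log₂(0.0098/0.3334) = -0.04987
  P(2)·log₂(P(2)/Q(2)) = 0.9804·log₂(0.9804/0.3333) = 1.52604
  P(3)·log₂(P(3)/Q(3)) = 0.0098·log₂(0.0098/0.3333) = -0.04986

D_KL(P||Q) = -0.04987 + 1.52604 - 0.04986 = 1.42631 ≈ 1.4263 bits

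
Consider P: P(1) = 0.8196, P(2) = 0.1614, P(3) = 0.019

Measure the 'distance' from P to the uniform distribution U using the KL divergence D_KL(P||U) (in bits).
0.8164 bits

U(i) = 1/3 for all i

D_KL(P||U) = Σ P(x) log₂(P(x) / (1/3))
           = Σ P(x) log₂(P(x)) + log₂(3)
           = log₂(3) - H(P)

H(P) = -Σ P(x) log₂(P(x)):
  -P(1)·log₂(P(1)) = -(0.8196)·log₂(0.8196) = 0.23523
  -P(2)·log₂(P(2)) = -(0.1614)·log₂(0.1614) = 0.42469
  -P(3)·log₂(P(3)) = -(0.019)·log₂(0.019) = 0.10864
H(P) = 0.23523 + 0.42469 + 0.10864 = 0.76856 bits

log₂(3) = 1.58496 bits

D_KL(P||U) = 1.58496 - 0.76856 = 0.81640 ≈ 0.8164 bits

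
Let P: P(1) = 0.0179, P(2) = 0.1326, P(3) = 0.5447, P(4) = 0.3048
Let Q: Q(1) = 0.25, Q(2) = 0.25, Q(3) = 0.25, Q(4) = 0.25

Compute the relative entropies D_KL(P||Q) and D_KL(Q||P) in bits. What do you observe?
D_KL(P||Q) = 0.5097 bits, D_KL(Q||P) = 0.8273 bits. The two directions give different values (D_KL(Q||P) exceeds D_KL(P||Q) by 0.3176 bits): KL divergence is asymmetric.

D_KL(P||Q) = Σ P(x) log₂(P(x)/Q(x))

Computing term by term:
  P(1)·log₂(P(1)/Q(1)) = 0.0179·log₂(0.0179/0.25) = -0.06809
  P(2)·log₂(P(2)/Q(2)) = 0.1326·log₂(0.1326/0.25) = -0.12131
  P(3)·log₂(P(3)/Q(3)) = 0.5447·log₂(0.5447/0.25) = 0.61199
  P(4)·log₂(P(4)/Q(4)) = 0.3048·log₂(0.3048/0.25) = 0.08715

D_KL(P||Q) = -0.06809 - 0.12131 + 0.61199 + 0.08715 = 0.50974 ≈ 0.5097 bits

D_KL(Q||P) = Σ Q(x) log₂(Q(x)/P(x))

Computing term by term:
  Q(1)·log₂(Q(1)/P(1)) = 0.25·log₂(0.25/0.0179) = 0.95097
  Q(2)·log₂(Q(2)/P(2)) = 0.25·log₂(0.25/0.1326) = 0.22871
  Q(3)·log₂(Q(3)/P(3)) = 0.25·log₂(0.25/0.5447) = -0.28088
  Q(4)·log₂(Q(4)/P(4)) = 0.25·log₂(0.25/0.3048) = -0.07148

D_KL(Q||P) = 0.95097 + 0.22871 - 0.28088 - 0.07148 = 0.82732 ≈ 0.8273 bits

These are NOT equal (difference: 0.3176 bits). KL divergence is asymmetric: D_KL(P||Q) ≠ D_KL(Q||P) in general.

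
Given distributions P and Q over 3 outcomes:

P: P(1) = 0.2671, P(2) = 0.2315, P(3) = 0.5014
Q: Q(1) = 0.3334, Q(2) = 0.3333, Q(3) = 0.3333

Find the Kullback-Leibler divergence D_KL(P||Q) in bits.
0.0882 bits

D_KL(P||Q) = Σ P(x) log₂(P(x)/Q(x))

Computing term by term:
  P(1)·log₂(P(1)/Q(1)) = 0.2671·log₂(0.2671/0.3334) = -0.08544
  P(2)·log₂(P(2)/Q(2)) = 0.2315·log₂(0.2315/0.3333) = -0.12172
  P(3)·log₂(P(3)/Q(3)) = 0.5014·log₂(0.5014/0.3333) = 0.29540

D_KL(P||Q) = -0.08544 - 0.12172 + 0.29540 = 0.08824 ≈ 0.0882 bits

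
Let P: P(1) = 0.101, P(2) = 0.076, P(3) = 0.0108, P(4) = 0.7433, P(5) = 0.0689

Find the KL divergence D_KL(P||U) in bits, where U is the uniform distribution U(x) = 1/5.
1.0507 bits

U(i) = 1/5 for all i

D_KL(P||U) = Σ P(x) log₂(P(x) / (1/5))
           = Σ P(x) log₂(P(x)) + log₂(5)
           = log₂(5) - H(P)

H(P) = -Σ P(x) log₂(P(x)):
  -P(1)·log₂(P(1)) = -(0.101)·log₂(0.101) = 0.33406
  -P(2)·log₂(P(2)) = -(0.076)·log₂(0.076) = 0.28256
  -P(3)·log₂(P(3)) = -(0.0108)·log₂(0.0108) = 0.07055
  -P(4)·log₂(P(4)) = -(0.7433)·log₂(0.7433) = 0.31812
  -P(5)·log₂(P(5)) = -(0.0689)·log₂(0.0689) = 0.26591
H(P) = 0.33406 + 0.28256 + 0.07055 + 0.31812 + 0.26591 = 1.27120 bits

log₂(5) = 2.32193 bits

D_KL(P||U) = 2.32193 - 1.27120 = 1.05073 ≈ 1.0507 bits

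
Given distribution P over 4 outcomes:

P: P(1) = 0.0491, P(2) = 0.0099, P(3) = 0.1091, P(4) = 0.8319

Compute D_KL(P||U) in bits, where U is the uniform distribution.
1.1510 bits

U(i) = 1/4 for all i

D_KL(P||U) = Σ P(x) log₂(P(x) / (1/4))
           = Σ P(x) log₂(P(x)) + log₂(4)
           = log₂(4) - H(P)

H(P) = -Σ P(x) log₂(P(x)):
  -P(1)·log₂(P(1)) = -(0.0491)·log₂(0.0491) = 0.21349
  -P(2)·log₂(P(2)) = -(0.0099)·log₂(0.0099) = 0.06592
  -P(3)·log₂(P(3)) = -(0.1091)·log₂(0.1091) = 0.34871
  -P(4)·log₂(P(4)) = -(0.8319)·log₂(0.8319) = 0.22088
H(P) = 0.21349 + 0.06592 + 0.34871 + 0.22088 = 0.84900 bits

log₂(4) = 2.00000 bits

D_KL(P||U) = 2.00000 - 0.84900 = 1.15100 ≈ 1.1510 bits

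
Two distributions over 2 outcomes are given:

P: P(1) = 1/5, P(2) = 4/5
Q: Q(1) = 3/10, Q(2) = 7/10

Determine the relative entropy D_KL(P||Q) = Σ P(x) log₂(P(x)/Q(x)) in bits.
0.0371 bits

D_KL(P||Q) = Σ P(x) log₂(P(x)/Q(x))

Computing term by term:
  P(1)·log₂(P(1)/Q(1)) = (1/5)·log₂((1/5)/(3/10)) = -0.11699
  P(2)·log₂(P(2)/Q(2)) = (4/5)·log₂((4/5)/(7/10)) = 0.15412

D_KL(P||Q) = -0.11699 + 0.15412 = 0.03713 ≈ 0.0371 bits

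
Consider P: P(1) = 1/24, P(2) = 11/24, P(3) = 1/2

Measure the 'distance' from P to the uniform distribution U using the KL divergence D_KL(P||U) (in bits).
0.3781 bits

U(i) = 1/3 for all i

D_KL(P||U) = Σ P(x) log₂(P(x) / (1/3))
           = Σ P(x) log₂(P(x)) + log₂(3)
           = log₂(3) - H(P)

H(P) = -Σ P(x) log₂(P(x)):
  -P(1)·log₂(P(1)) = -(1/24)·log₂(1/24) = 0.19104
  -P(2)·log₂(P(2)) = -(11/24)·log₂(11/24) = 0.51587
  -P(3)·log₂(P(3)) = -(1/2)·log₂(1/2) = 0.50000
H(P) = 0.19104 + 0.51587 + 0.50000 = 1.20691 bits

log₂(3) = 1.58496 bits

D_KL(P||U) = 1.58496 - 1.20691 = 0.37805 ≈ 0.3781 bits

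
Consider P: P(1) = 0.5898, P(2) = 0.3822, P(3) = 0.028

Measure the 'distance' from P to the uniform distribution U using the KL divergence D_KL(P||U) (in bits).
0.4609 bits

U(i) = 1/3 for all i

D_KL(P||U) = Σ P(x) log₂(P(x) / (1/3))
           = Σ P(x) log₂(P(x)) + log₂(3)
           = log₂(3) - H(P)

H(P) = -Σ P(x) log₂(P(x)):
  -P(1)·log₂(P(1)) = -(0.5898)·log₂(0.5898) = 0.44925
  -P(2)·log₂(P(2)) = -(0.3822)·log₂(0.3822) = 0.53034
  -P(3)·log₂(P(3)) = -(0.028)·log₂(0.028) = 0.14444
H(P) = 0.44925 + 0.53034 + 0.14444 = 1.12403 bits

log₂(3) = 1.58496 bits

D_KL(P||U) = 1.58496 - 1.12403 = 0.46093 ≈ 0.4609 bits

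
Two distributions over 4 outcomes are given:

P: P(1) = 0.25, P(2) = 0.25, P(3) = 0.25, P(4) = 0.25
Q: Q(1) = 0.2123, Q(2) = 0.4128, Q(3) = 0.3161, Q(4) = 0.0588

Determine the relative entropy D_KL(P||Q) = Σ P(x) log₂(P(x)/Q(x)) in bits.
0.3155 bits

D_KL(P||Q) = Σ P(x) log₂(P(x)/Q(x))

Computing term by term:
  P(1)·log₂(P(1)/Q(1)) = 0.25·log₂(0.25/0.2123) = 0.05896
  P(2)·log₂(P(2)/Q(2)) = 0.25·log₂(0.25/0.4128) = -0.18088
  P(3)·log₂(P(3)/Q(3)) = 0.25·log₂(0.25/0.3161) = -0.08461
  P(4)·log₂(P(4)/Q(4)) = 0.25·log₂(0.25/0.0588) = 0.52201

D_KL(P||Q) = 0.05896 - 0.18088 - 0.08461 + 0.52201 = 0.31548 ≈ 0.3155 bits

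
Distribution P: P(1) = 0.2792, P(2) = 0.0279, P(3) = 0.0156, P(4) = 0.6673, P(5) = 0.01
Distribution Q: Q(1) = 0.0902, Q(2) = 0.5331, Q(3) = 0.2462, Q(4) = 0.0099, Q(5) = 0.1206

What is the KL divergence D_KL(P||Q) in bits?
4.2921 bits

D_KL(P||Q) = Σ P(x) log₂(P(x)/Q(x))

Computing term by term:
  P(1)·log₂(P(1)/Q(1)) = 0.2792·log₂(0.2792/0.0902) = 0.45512
  P(2)·log₂(P(2)/Q(2)) = 0.0279·log₂(0.0279/0.5331) = -0.11874
  P(3)·log₂(P(3)/Q(3)) = 0.0156·log₂(0.0156/0.2462) = -0.06209
  P(4)·log₂(P(4)/Q(4)) = 0.6673·log₂(0.6673/0.0099) = 4.05369
  P(5)·log₂(P(5)/Q(5)) = 0.01·log₂(0.01/0.1206) = -0.03592

D_KL(P||Q) = 0.45512 - 0.11874 - 0.06209 + 4.05369 - 0.03592 = 4.29206 ≈ 4.2921 bits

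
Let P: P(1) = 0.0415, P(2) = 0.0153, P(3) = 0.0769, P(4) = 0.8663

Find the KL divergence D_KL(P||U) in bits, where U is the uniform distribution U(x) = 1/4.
1.2532 bits

U(i) = 1/4 for all i

D_KL(P||U) = Σ P(x) log₂(P(x) / (1/4))
           = Σ P(x) log₂(P(x)) + log₂(4)
           = log₂(4) - H(P)

H(P) = -Σ P(x) log₂(P(x)):
  -P(1)·log₂(P(1)) = -(0.0415)·log₂(0.0415) = 0.19052
  -P(2)·log₂(P(2)) = -(0.0153)·log₂(0.0153) = 0.09226
  -P(3)·log₂(P(3)) = -(0.0769)·log₂(0.0769) = 0.28460
  -P(4)·log₂(P(4)) = -(0.8663)·log₂(0.8663) = 0.17938
H(P) = 0.19052 + 0.09226 + 0.28460 + 0.17938 = 0.74676 bits

log₂(4) = 2.00000 bits

D_KL(P||U) = 2.00000 - 0.74676 = 1.25324 ≈ 1.2532 bits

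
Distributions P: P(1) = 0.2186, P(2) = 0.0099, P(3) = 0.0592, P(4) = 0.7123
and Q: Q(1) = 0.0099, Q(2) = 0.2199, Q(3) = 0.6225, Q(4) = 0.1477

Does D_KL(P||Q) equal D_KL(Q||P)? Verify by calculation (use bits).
D_KL(P||Q) = 2.3475 bits, D_KL(Q||P) = 2.7172 bits. No — D_KL(P||Q) ≠ D_KL(Q||P) for this pair.

D_KL(P||Q) = Σ P(x) log₂(P(x)/Q(x))

Computing term by term:
  P(1)·log₂(P(1)/Q(1)) = 0.2186·log₂(0.2186/0.0099) = 0.97599
  P(2)·log₂(P(2)/Q(2)) = 0.0099·log₂(0.0099/0.2199) = -0.04429
  P(3)·log₂(P(3)/Q(3)) = 0.0592·log₂(0.0592/0.6225) = -0.20095
  P(4)·log₂(P(4)/Q(4)) = 0.7123·log₂(0.7123/0.1477) = 1.61679

D_KL(P||Q) = 0.97599 - 0.04429 - 0.20095 + 1.61679 = 2.34754 ≈ 2.3475 bits

D_KL(Q||P) = Σ Q(x) log₂(Q(x)/P(x))

Computing term by term:
  Q(1)·log₂(Q(1)/P(1)) = 0.0099·log₂(0.0099/0.2186) = -0.04420
  Q(2)·log₂(Q(2)/P(2)) = 0.2199·log₂(0.2199/0.0099) = 0.98367
  Q(3)·log₂(Q(3)/P(3)) = 0.6225·log₂(0.6225/0.0592) = 2.11302
  Q(4)·log₂(Q(4)/P(4)) = 0.1477·log₂(0.1477/0.7123) = -0.33525

D_KL(Q||P) = -0.04420 + 0.98367 + 2.11302 - 0.33525 = 2.71724 ≈ 2.7172 bits

These are NOT equal (difference: 0.3697 bits). KL divergence is asymmetric: D_KL(P||Q) ≠ D_KL(Q||P) in general.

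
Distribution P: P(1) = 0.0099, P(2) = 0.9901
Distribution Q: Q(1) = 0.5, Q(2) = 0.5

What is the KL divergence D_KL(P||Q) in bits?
0.9199 bits

D_KL(P||Q) = Σ P(x) log₂(P(x)/Q(x))

Computing term by term:
  P(1)·log₂(P(1)/Q(1)) = 0.0099·log₂(0.0099/0.5) = -0.05602
  P(2)·log₂(P(2)/Q(2)) = 0.9901·log₂(0.9901/0.5) = 0.97589

D_KL(P||Q) = -0.05602 + 0.97589 = 0.91987 ≈ 0.9199 bits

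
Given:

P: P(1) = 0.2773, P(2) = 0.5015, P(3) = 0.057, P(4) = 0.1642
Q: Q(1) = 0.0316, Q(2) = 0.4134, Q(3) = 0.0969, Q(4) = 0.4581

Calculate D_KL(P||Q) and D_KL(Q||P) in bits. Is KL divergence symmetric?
D_KL(P||Q) = 0.7220 bits, D_KL(Q||P) = 0.5380 bits. No, KL divergence is not symmetric.

D_KL(P||Q) = Σ P(x) log₂(P(x)/Q(x))

Computing term by term:
  P(1)·log₂(P(1)/Q(1)) = 0.2773·log₂(0.2773/0.0316) = 0.86891
  P(2)·log₂(P(2)/Q(2)) = 0.5015·log₂(0.5015/0.4134) = 0.13977
  P(3)·log₂(P(3)/Q(3)) = 0.057·log₂(0.057/0.0969) = -0.04364
  P(4)·log₂(P(4)/Q(4)) = 0.1642·log₂(0.1642/0.4581) = -0.24305

D_KL(P||Q) = 0.86891 + 0.13977 - 0.04364 - 0.24305 = 0.72199 ≈ 0.7220 bits

D_KL(Q||P) = Σ Q(x) log₂(Q(x)/P(x))

Computing term by term:
  Q(1)·log₂(Q(1)/P(1)) = 0.0316·log₂(0.0316/0.2773) = -0.09902
  Q(2)·log₂(Q(2)/P(2)) = 0.4134·log₂(0.4134/0.5015) = -0.11522
  Q(3)·log₂(Q(3)/P(3)) = 0.0969·log₂(0.0969/0.057) = 0.07418
  Q(4)·log₂(Q(4)/P(4)) = 0.4581·log₂(0.4581/0.1642) = 0.67808

D_KL(Q||P) = -0.09902 - 0.11522 + 0.07418 + 0.67808 = 0.53802 ≈ 0.5380 bits

These are NOT equal (difference: 0.1840 bits). KL divergence is asymmetric: D_KL(P||Q) ≠ D_KL(Q||P) in general.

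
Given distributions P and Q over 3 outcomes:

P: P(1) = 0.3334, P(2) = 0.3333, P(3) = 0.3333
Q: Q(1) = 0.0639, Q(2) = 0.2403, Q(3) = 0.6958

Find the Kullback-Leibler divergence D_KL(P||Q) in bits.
0.5980 bits

D_KL(P||Q) = Σ P(x) log₂(P(x)/Q(x))

Computing term by term:
  P(1)·log₂(P(1)/Q(1)) = 0.3334·log₂(0.3334/0.0639) = 0.79461
  P(2)·log₂(P(2)/Q(2)) = 0.3333·log₂(0.3333/0.2403) = 0.15731
  P(3)·log₂(P(3)/Q(3)) = 0.3333·log₂(0.3333/0.6958) = -0.35392

D_KL(P||Q) = 0.79461 + 0.15731 - 0.35392 = 0.59800 ≈ 0.5980 bits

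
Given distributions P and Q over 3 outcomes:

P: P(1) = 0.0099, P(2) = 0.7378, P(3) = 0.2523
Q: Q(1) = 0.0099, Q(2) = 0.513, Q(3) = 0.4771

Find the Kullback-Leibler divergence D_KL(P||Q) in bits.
0.1549 bits

D_KL(P||Q) = Σ P(x) log₂(P(x)/Q(x))

Computing term by term:
  P(1)·log₂(P(1)/Q(1)) = 0.0099·log₂(0.0099/0.0099) = 0.00000
  P(2)·log₂(P(2)/Q(2)) = 0.7378·log₂(0.7378/0.513) = 0.38681
  P(3)·log₂(P(3)/Q(3)) = 0.2523·log₂(0.2523/0.4771) = -0.23190

D_KL(P||Q) = 0.00000 + 0.38681 - 0.23190 = 0.15491 ≈ 0.1549 bits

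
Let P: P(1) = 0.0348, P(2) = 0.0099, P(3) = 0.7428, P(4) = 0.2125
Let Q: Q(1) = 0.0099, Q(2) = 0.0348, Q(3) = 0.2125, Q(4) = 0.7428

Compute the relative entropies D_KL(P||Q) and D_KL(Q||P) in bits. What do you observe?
D_KL(P||Q) = 1.0026 bits, D_KL(Q||P) = 1.0026 bits. The two directions give the same value here, because Q is a self-inverse relabeling of P; in general KL divergence is asymmetric.

D_KL(P||Q) = Σ P(x) log₂(P(x)/Q(x))

Computing term by term:
  P(1)·log₂(P(1)/Q(1)) = 0.0348·log₂(0.0348/0.0099) = 0.06311
  P(2)·log₂(P(2)/Q(2)) = 0.0099·log₂(0.0099/0.0348) = -0.01795
  P(3)·log₂(P(3)/Q(3)) = 0.7428·log₂(0.7428/0.2125) = 1.34113
  P(4)·log₂(P(4)/Q(4)) = 0.2125·log₂(0.2125/0.7428) = -0.38367

D_KL(P||Q) = 0.06311 - 0.01795 + 1.34113 - 0.38367 = 1.00262 ≈ 1.0026 bits

D_KL(Q||P) = Σ Q(x) log₂(Q(x)/P(x))

Computing term by term:
  Q(1)·log₂(Q(1)/P(1)) = 0.0099·log₂(0.0099/0.0348) = -0.01795
  Q(2)·log₂(Q(2)/P(2)) = 0.0348·log₂(0.0348/0.0099) = 0.06311
  Q(3)·log₂(Q(3)/P(3)) = 0.2125·log₂(0.2125/0.7428) = -0.38367
  Q(4)·log₂(Q(4)/P(4)) = 0.7428·log₂(0.7428/0.2125) = 1.34113

D_KL(Q||P) = -0.01795 + 0.06311 - 0.38367 + 1.34113 = 1.00262 ≈ 1.0026 bits

These ARE equal here. Q is P with outcomes relabeled (Q(1) = P(2), Q(2) = P(1), Q(3) = P(4), Q(4) = P(3)) by a relabeling that is its own inverse, so the two sums contain exactly the same terms in a different order. This is a special case — KL divergence is not symmetric in general: D_KL(P||Q) ≠ D_KL(Q||P) for most P, Q.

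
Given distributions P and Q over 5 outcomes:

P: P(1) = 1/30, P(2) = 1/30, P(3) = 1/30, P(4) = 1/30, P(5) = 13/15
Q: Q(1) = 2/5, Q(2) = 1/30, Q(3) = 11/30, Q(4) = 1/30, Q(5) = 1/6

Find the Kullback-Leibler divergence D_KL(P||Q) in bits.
1.8266 bits

D_KL(P||Q) = Σ P(x) log₂(P(x)/Q(x))

Computing term by term:
  P(1)·log₂(P(1)/Q(1)) = (1/30)·log₂((1/30)/(2/5)) = -0.11950
  P(2)·log₂(P(2)/Q(2)) = (1/30)·log₂((1/30)/(1/30)) = 0.00000
  P(3)·log₂(P(3)/Q(3)) = (1/30)·log₂((1/30)/(11/30)) = -0.11531
  P(4)·log₂(P(4)/Q(4)) = (1/30)·log₂((1/30)/(1/30)) = 0.00000
  P(5)·log₂(P(5)/Q(5)) = (13/15)·log₂((13/15)/(1/6)) = 2.06138

D_KL(P||Q) = -0.11950 + 0.00000 - 0.11531 + 0.00000 + 2.06138 = 1.82657 ≈ 1.8266 bits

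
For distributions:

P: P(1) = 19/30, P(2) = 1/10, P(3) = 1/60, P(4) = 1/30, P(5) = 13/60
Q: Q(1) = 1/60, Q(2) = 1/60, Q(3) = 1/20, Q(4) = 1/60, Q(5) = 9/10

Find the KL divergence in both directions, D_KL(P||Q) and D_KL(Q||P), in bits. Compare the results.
D_KL(P||Q) = 3.1440 bits, D_KL(Q||P) = 1.7810 bits. D_KL(P||Q) is larger than D_KL(Q||P) by 1.3630 bits; the two directions differ.

D_KL(P||Q) = Σ P(x) log₂(P(x)/Q(x))

Computing term by term:
  P(1)·log₂(P(1)/Q(1)) = (19/30)·log₂((19/30)/(1/60)) = 3.32369
  P(2)·log₂(P(2)/Q(2)) = (1/10)·log₂((1/10)/(1/60)) = 0.25850
  P(3)·log₂(P(3)/Q(3)) = (1/60)·log₂((1/60)/(1/20)) = -0.02642
  P(4)·log₂(P(4)/Q(4)) = (1/30)·log₂((1/30)/(1/60)) = 0.03333
  P(5)·log₂(P(5)/Q(5)) = (13/60)·log₂((13/60)/(9/10)) = -0.44513

D_KL(P||Q) = 3.32369 + 0.25850 - 0.02642 + 0.03333 - 0.44513 = 3.14397 ≈ 3.1440 bits

D_KL(Q||P) = Σ Q(x) log₂(Q(x)/P(x))

Computing term by term:
  Q(1)·log₂(Q(1)/P(1)) = (1/60)·log₂((1/60)/(19/30)) = -0.08747
  Q(2)·log₂(Q(2)/P(2)) = (1/60)·log₂((1/60)/(1/10)) = -0.04308
  Q(3)·log₂(Q(3)/P(3)) = (1/20)·log₂((1/20)/(1/60)) = 0.07925
  Q(4)·log₂(Q(4)/P(4)) = (1/60)·log₂((1/60)/(1/30)) = -0.01667
  Q(5)·log₂(Q(5)/P(5)) = (9/10)·log₂((9/10)/(13/60)) = 1.84900

D_KL(Q||P) = -0.08747 - 0.04308 + 0.07925 - 0.01667 + 1.84900 = 1.78103 ≈ 1.7810 bits

These are NOT equal (difference: 1.3630 bits). KL divergence is asymmetric: D_KL(P||Q) ≠ D_KL(Q||P) in general.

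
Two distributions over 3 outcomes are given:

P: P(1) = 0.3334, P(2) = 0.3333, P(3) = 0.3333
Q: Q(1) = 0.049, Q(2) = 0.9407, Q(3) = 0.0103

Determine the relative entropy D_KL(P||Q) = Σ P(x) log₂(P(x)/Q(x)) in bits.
2.0953 bits

D_KL(P||Q) = Σ P(x) log₂(P(x)/Q(x))

Computing term by term:
  P(1)·log₂(P(1)/Q(1)) = 0.3334·log₂(0.3334/0.049) = 0.92232
  P(2)·log₂(P(2)/Q(2)) = 0.3333·log₂(0.3333/0.9407) = -0.49892
  P(3)·log₂(P(3)/Q(3)) = 0.3333·log₂(0.3333/0.0103) = 1.67187

D_KL(P||Q) = 0.92232 - 0.49892 + 1.67187 = 2.09527 ≈ 2.0953 bits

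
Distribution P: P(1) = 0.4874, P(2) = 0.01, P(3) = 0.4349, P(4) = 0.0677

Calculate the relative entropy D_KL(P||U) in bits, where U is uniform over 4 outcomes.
0.6428 bits

U(i) = 1/4 for all i

D_KL(P||U) = Σ P(x) log₂(P(x) / (1/4))
           = Σ P(x) log₂(P(x)) + log₂(4)
           = log₂(4) - H(P)

H(P) = -Σ P(x) log₂(P(x)):
  -P(1)·log₂(P(1)) = -(0.4874)·log₂(0.4874) = 0.50535
  -P(2)·log₂(P(2)) = -(0.01)·log₂(0.01) = 0.06644
  -P(3)·log₂(P(3)) = -(0.4349)·log₂(0.4349) = 0.52242
  -P(4)·log₂(P(4)) = -(0.0677)·log₂(0.0677) = 0.26299
H(P) = 0.50535 + 0.06644 + 0.52242 + 0.26299 = 1.35720 bits

log₂(4) = 2.00000 bits

D_KL(P||U) = 2.00000 - 1.35720 = 0.64280 ≈ 0.6428 bits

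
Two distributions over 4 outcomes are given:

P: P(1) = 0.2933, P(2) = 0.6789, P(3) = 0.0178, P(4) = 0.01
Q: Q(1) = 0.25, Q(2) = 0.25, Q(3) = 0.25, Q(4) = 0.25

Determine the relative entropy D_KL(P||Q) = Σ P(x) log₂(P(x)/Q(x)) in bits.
0.9318 bits

D_KL(P||Q) = Σ P(x) log₂(P(x)/Q(x))

Computing term by term:
  P(1)·log₂(P(1)/Q(1)) = 0.2933·log₂(0.2933/0.25) = 0.06759
  P(2)·log₂(P(2)/Q(2)) = 0.6789·log₂(0.6789/0.25) = 0.97848
  P(3)·log₂(P(3)/Q(3)) = 0.0178·log₂(0.0178/0.25) = -0.06785
  P(4)·log₂(P(4)/Q(4)) = 0.01·log₂(0.01/0.25) = -0.04644

D_KL(P||Q) = 0.06759 + 0.97848 - 0.06785 - 0.04644 = 0.93178 ≈ 0.9318 bits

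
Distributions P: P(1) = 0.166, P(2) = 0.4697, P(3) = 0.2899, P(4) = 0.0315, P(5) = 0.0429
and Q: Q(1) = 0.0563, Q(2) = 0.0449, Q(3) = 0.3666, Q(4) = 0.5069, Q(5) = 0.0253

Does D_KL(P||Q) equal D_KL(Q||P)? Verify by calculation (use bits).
D_KL(P||Q) = 1.6581 bits, D_KL(Q||P) = 1.8968 bits. No — D_KL(P||Q) ≠ D_KL(Q||P) for this pair.

D_KL(P||Q) = Σ P(x) log₂(P(x)/Q(x))

Computing term by term:
  P(1)·log₂(P(1)/Q(1)) = 0.166·log₂(0.166/0.0563) = 0.25896
  P(2)·log₂(P(2)/Q(2)) = 0.4697·log₂(0.4697/0.0449) = 1.59085
  P(3)·log₂(P(3)/Q(3)) = 0.2899·log₂(0.2899/0.3666) = -0.09818
  P(4)·log₂(P(4)/Q(4)) = 0.0315·log₂(0.0315/0.5069) = -0.12626
  P(5)·log₂(P(5)/Q(5)) = 0.0429·log₂(0.0429/0.0253) = 0.03268

D_KL(P||Q) = 0.25896 + 1.59085 - 0.09818 - 0.12626 + 0.03268 = 1.65805 ≈ 1.6581 bits

D_KL(Q||P) = Σ Q(x) log₂(Q(x)/P(x))

Computing term by term:
  Q(1)·log₂(Q(1)/P(1)) = 0.0563·log₂(0.0563/0.166) = -0.08783
  Q(2)·log₂(Q(2)/P(2)) = 0.0449·log₂(0.0449/0.4697) = -0.15207
  Q(3)·log₂(Q(3)/P(3)) = 0.3666·log₂(0.3666/0.2899) = 0.12415
  Q(4)·log₂(Q(4)/P(4)) = 0.5069·log₂(0.5069/0.0315) = 2.03180
  Q(5)·log₂(Q(5)/P(5)) = 0.0253·log₂(0.0253/0.0429) = -0.01927

D_KL(Q||P) = -0.08783 - 0.15207 + 0.12415 + 2.03180 - 0.01927 = 1.89678 ≈ 1.8968 bits

These are NOT equal (difference: 0.2387 bits). KL divergence is asymmetric: D_KL(P||Q) ≠ D_KL(Q||P) in general.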